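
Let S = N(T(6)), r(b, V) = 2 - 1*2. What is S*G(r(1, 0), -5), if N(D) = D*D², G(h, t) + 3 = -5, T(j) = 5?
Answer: -1000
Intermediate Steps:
r(b, V) = 0 (r(b, V) = 2 - 2 = 0)
G(h, t) = -8 (G(h, t) = -3 - 5 = -8)
N(D) = D³
S = 125 (S = 5³ = 125)
S*G(r(1, 0), -5) = 125*(-8) = -1000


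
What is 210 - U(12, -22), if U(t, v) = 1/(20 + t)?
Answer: 6719/32 ≈ 209.97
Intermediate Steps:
210 - U(12, -22) = 210 - 1/(20 + 12) = 210 - 1/32 = 6719/32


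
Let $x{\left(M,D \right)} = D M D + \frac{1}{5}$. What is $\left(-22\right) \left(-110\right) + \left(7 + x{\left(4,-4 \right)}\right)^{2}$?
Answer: $\frac{187236}{25} \approx 7489.4$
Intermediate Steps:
$x{\left(M,D \right)} = \frac{1}{5} + M D^{2}$ ($x{\left(M,D \right)} = M D^{2} + \frac{1}{5} = \frac{1}{5} + M D^{2}$)
$\left(-22\right) \left(-110\right) + \left(7 + x{\left(4,-4 \right)}\right)^{2} = \left(-22\right) \left(-110\right) + \left(7 + \left(\frac{1}{5} + 4 \left(-4\right)^{2}\right)\right)^{2} = 2420 + \left(7 + \left(\frac{1}{5} + 4 \cdot 16\right)\right)^{2} = 2420 + \left(7 + \left(\frac{1}{5} + 64\right)\right)^{2} = 2420 + \left(7 + \frac{321}{5}\right)^{2} = 2420 + \left(\frac{356}{5}\right)^{2} = 2420 + \frac{126736}{25} = \frac{187236}{25}$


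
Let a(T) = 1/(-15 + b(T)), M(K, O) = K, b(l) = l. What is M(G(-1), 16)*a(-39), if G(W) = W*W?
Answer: -1/54 ≈ -0.018519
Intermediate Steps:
G(W) = W**2
a(T) = 1/(-15 + T)
M(G(-1), 16)*a(-39) = (-1)**2/(-15 - 39) = 1/(-54) = 1*(-1/54) = -1/54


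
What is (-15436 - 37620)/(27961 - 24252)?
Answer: -53056/3709 ≈ -14.305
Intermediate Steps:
(-15436 - 37620)/(27961 - 24252) = -53056/3709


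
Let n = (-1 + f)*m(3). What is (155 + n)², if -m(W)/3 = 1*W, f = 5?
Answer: 14161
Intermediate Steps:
m(W) = -3*W
n = -36 (n = (-1 + 5)*(-3*3) = 4*(-9) = -36)
(155 + n)² = (155 - 36)² = 119² = 14161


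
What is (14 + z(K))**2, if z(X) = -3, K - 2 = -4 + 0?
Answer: 121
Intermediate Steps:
K = -2 (K = 2 + (-4 + 0) = 2 - 4 = -2)
(14 + z(K))**2 = (14 - 3)**2 = 11**2 = 121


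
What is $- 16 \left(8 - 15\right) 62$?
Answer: $6944$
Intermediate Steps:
$- 16 \left(8 - 15\right) 62 = \left(-16\right) \left(-7\right) 62 = 112 \cdot 62 = 6944$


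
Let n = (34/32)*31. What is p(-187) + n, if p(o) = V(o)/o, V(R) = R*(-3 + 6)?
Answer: 575/16 ≈ 35.938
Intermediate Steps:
n = 527/16 (n = (34*(1/32))*31 = (17/16)*31 = 527/16 ≈ 32.938)
V(R) = 3*R (V(R) = R*3 = 3*R)
p(o) = 3 (p(o) = (3*o)/o = 3)
p(-187) + n = 3 + 527/16 = 575/16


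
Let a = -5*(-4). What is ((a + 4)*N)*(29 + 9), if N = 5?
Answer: 4560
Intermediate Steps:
a = 20
((a + 4)*N)*(29 + 9) = ((20 + 4)*5)*(29 + 9) = (24*5)*38 = 120*38 = 4560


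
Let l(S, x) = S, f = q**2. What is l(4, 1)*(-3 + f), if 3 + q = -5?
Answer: 244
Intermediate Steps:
q = -8 (q = -3 - 5 = -8)
f = 64 (f = (-8)**2 = 64)
l(4, 1)*(-3 + f) = 4*(-3 + 64) = 4*61 = 244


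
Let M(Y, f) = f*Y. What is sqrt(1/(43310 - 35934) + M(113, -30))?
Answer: I*sqrt(11527138579)/1844 ≈ 58.224*I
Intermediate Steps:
M(Y, f) = Y*f
sqrt(1/(43310 - 35934) + M(113, -30)) = sqrt(1/(43310 - 35934) + 113*(-30)) = sqrt(1/7376 - 3390) = sqrt(-25004639/7376) = I*sqrt(11527138579)/1844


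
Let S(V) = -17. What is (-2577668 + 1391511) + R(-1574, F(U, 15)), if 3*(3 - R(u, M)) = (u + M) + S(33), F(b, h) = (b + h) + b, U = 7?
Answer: -3556900/3 ≈ -1.1856e+6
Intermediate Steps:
F(b, h) = h + 2*b
R(u, M) = 26/3 - M/3 - u/3 (R(u, M) = 3 - ((u + M) - 17)/3 = 3 - ((M + u) - 17)/3 = 3 - (-17 + M + u)/3 = 3 + (17/3 - M/3 - u/3) = 26/3 - M/3 - u/3)
(-2577668 + 1391511) + R(-1574, F(U, 15)) = (-2577668 + 1391511) + (26/3 - (15 + 2*7)/3 - ⅓*(-1574)) = -1186157 + (26/3 - (15 + 14)/3 + 1574/3) = -1186157 + (26/3 - ⅓*29 + 1574/3) = -1186157 + (26/3 - 29/3 + 1574/3) = -1186157 + 1571/3 = -3556900/3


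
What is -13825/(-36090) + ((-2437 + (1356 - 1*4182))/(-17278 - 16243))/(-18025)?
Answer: 1670619320791/4361231268450 ≈ 0.38306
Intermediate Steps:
-13825/(-36090) + ((-2437 + (1356 - 1*4182))/(-17278 - 16243))/(-18025) = -13825*(-1/36090) + ((-2437 + (1356 - 4182))/(-33521))*(-1/18025) = 2765/7218 + ((-2437 - 2826)*(-1/33521))*(-1/18025) = 2765/7218 - 5263*(-1/33521)*(-1/18025) = 2765/7218 + (5263/33521)*(-1/18025) = 2765/7218 - 5263/604216025 = 1670619320791/4361231268450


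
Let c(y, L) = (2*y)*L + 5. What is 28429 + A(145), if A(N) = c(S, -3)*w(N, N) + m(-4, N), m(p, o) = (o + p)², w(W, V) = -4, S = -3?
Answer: 48218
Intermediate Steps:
c(y, L) = 5 + 2*L*y (c(y, L) = 2*L*y + 5 = 5 + 2*L*y)
A(N) = -92 + (-4 + N)² (A(N) = (5 + 2*(-3)*(-3))*(-4) + (N - 4)² = (5 + 18)*(-4) + (-4 + N)² = 23*(-4) + (-4 + N)² = -92 + (-4 + N)²)
28429 + A(145) = 28429 + (-92 + (-4 + 145)²) = 28429 + (-92 + 141²) = 28429 + (-92 + 19881) = 28429 + 19789 = 48218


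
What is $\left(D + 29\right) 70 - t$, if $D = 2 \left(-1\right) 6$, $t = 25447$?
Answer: $-24257$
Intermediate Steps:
$D = -12$ ($D = \left(-2\right) 6 = -12$)
$\left(D + 29\right) 70 - t = \left(-12 + 29\right) 70 - 25447 = 17 \cdot 70 - 25447 = 1190 - 25447 = -24257$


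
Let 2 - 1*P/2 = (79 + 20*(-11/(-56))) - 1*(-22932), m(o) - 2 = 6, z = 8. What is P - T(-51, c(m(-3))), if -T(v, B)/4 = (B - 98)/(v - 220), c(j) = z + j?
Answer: -87308755/1897 ≈ -46025.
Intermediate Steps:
m(o) = 8 (m(o) = 2 + 6 = 8)
c(j) = 8 + j
T(v, B) = -4*(-98 + B)/(-220 + v) (T(v, B) = -4*(B - 98)/(v - 220) = -4*(-98 + B)/(-220 + v))
P = -322181/7 (P = 4 - 2*((79 + 20*(-11/(-56))) - 1*(-22932)) = 4 - 2*((79 + 20*(-11*(-1/56))) + 22932) = 4 - 2*((79 + 20*(11/56)) + 22932) = 4 - 2*((79 + 55/14) + 22932) = 4 - 2*(1161/14 + 22932) = 4 - 2*322209/14 = 4 - 322209/7 = -322181/7 ≈ -46026.)
P - T(-51, c(m(-3))) = -322181/7 - 4*(98 - (8 + 8))/(-220 - 51) = -322181/7 - 4*(98 - 1*16)/(-271) = -322181/7 - 4*(-1)*(98 - 16)/271 = -322181/7 - 4*(-1)*82/271 = -322181/7 - 1*(-328/271) = -322181/7 + 328/271 = -87308755/1897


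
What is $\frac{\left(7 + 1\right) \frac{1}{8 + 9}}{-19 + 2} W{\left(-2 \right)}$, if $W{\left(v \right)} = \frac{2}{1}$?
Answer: $- \frac{16}{289} \approx -0.055363$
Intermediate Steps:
$W{\left(v \right)} = 2$ ($W{\left(v \right)} = 2 \cdot 1 = 2$)
$\frac{\left(7 + 1\right) \frac{1}{8 + 9}}{-19 + 2} W{\left(-2 \right)} = \frac{\left(7 + 1\right) \frac{1}{8 + 9}}{-19 + 2} \cdot 2 = \frac{8 \cdot \frac{1}{17}}{-17} \cdot 2 = - \frac{8 \cdot \frac{1}{17}}{17} \cdot 2 = \left(- \frac{1}{17}\right) \frac{8}{17} \cdot 2 = \left(- \frac{8}{289}\right) 2 = - \frac{16}{289}$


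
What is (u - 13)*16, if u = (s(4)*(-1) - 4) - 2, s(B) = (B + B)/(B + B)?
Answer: -320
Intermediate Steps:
s(B) = 1 (s(B) = (2*B)/((2*B)) = (2*B)*(1/(2*B)) = 1)
u = -7 (u = (1*(-1) - 4) - 2 = (-1 - 4) - 2 = -5 - 2 = -7)
(u - 13)*16 = (-7 - 13)*16 = -20*16 = -320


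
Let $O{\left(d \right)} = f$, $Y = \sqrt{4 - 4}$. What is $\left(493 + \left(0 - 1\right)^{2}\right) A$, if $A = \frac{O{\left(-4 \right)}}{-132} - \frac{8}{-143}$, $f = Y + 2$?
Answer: $\frac{665}{33} \approx 20.152$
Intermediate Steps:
$Y = 0$ ($Y = \sqrt{0} = 0$)
$f = 2$ ($f = 0 + 2 = 2$)
$O{\left(d \right)} = 2$
$A = \frac{35}{858}$ ($A = \frac{2}{-132} - \frac{8}{-143} = 2 \left(- \frac{1}{132}\right) - - \frac{8}{143} = - \frac{1}{66} + \frac{8}{143} = \frac{35}{858} \approx 0.040793$)
$\left(493 + \left(0 - 1\right)^{2}\right) A = \left(493 + \left(0 - 1\right)^{2}\right) \frac{35}{858} = \left(493 + \left(-1\right)^{2}\right) \frac{35}{858} = \left(493 + 1\right) \frac{35}{858} = 494 \cdot \frac{35}{858} = \frac{665}{33}$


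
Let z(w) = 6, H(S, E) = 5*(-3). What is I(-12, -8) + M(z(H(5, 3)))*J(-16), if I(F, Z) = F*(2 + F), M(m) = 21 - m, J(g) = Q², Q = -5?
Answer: 495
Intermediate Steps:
H(S, E) = -15
J(g) = 25 (J(g) = (-5)² = 25)
I(-12, -8) + M(z(H(5, 3)))*J(-16) = -12*(2 - 12) + (21 - 1*6)*25 = -12*(-10) + (21 - 6)*25 = 120 + 15*25 = 120 + 375 = 495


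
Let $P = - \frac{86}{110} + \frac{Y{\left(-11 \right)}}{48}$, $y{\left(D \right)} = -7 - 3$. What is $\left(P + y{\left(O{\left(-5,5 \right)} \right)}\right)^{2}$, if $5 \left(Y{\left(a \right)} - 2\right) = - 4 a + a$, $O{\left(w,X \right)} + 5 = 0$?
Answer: $\frac{783496081}{6969600} \approx 112.42$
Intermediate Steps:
$O{\left(w,X \right)} = -5$ ($O{\left(w,X \right)} = -5 + 0 = -5$)
$y{\left(D \right)} = -10$
$Y{\left(a \right)} = 2 - \frac{3 a}{5}$ ($Y{\left(a \right)} = 2 + \frac{- 4 a + a}{5} = 2 + \frac{\left(-3\right) a}{5} = 2 - \frac{3 a}{5}$)
$P = - \frac{1591}{2640}$ ($P = - \frac{86}{110} + \frac{2 - - \frac{33}{5}}{48} = \left(-86\right) \frac{1}{110} + \left(2 + \frac{33}{5}\right) \frac{1}{48} = - \frac{43}{55} + \frac{43}{5} \cdot \frac{1}{48} = - \frac{43}{55} + \frac{43}{240} = - \frac{1591}{2640} \approx -0.60265$)
$\left(P + y{\left(O{\left(-5,5 \right)} \right)}\right)^{2} = \left(- \frac{1591}{2640} - 10\right)^{2} = \left(- \frac{27991}{2640}\right)^{2} = \frac{783496081}{6969600}$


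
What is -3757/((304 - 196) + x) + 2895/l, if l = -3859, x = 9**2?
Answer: -15045418/729351 ≈ -20.629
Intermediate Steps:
x = 81
-3757/((304 - 196) + x) + 2895/l = -3757/((304 - 196) + 81) + 2895/(-3859) = -3757/(108 + 81) + 2895*(-1/3859) = -3757/189 - 2895/3859 = -15045418/729351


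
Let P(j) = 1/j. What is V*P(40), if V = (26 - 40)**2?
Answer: 49/10 ≈ 4.9000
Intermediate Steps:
V = 196 (V = (-14)**2 = 196)
V*P(40) = 196/40 = 196*(1/40) = 49/10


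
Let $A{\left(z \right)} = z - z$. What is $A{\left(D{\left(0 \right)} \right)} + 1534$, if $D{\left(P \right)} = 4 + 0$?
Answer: $1534$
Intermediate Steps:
$D{\left(P \right)} = 4$
$A{\left(z \right)} = 0$
$A{\left(D{\left(0 \right)} \right)} + 1534 = 0 + 1534 = 1534$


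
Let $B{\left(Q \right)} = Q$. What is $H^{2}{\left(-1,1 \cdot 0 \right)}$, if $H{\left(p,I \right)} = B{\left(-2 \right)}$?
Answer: $4$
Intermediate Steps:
$H{\left(p,I \right)} = -2$
$H^{2}{\left(-1,1 \cdot 0 \right)} = \left(-2\right)^{2} = 4$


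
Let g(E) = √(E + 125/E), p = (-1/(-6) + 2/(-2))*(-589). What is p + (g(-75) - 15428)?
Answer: -89623/6 + I*√690/3 ≈ -14937.0 + 8.756*I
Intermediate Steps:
p = 2945/6 (p = (-1*(-⅙) + 2*(-½))*(-589) = (⅙ - 1)*(-589) = -⅚*(-589) = 2945/6 ≈ 490.83)
p + (g(-75) - 15428) = 2945/6 + (√(-75 + 125/(-75)) - 15428) = 2945/6 + (√(-75 + 125*(-1/75)) - 15428) = 2945/6 + (√(-75 - 5/3) - 15428) = 2945/6 + (√(-230/3) - 15428) = 2945/6 + (I*√690/3 - 15428) = 2945/6 + (-15428 + I*√690/3) = -89623/6 + I*√690/3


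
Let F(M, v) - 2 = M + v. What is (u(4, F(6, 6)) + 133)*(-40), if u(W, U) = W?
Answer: -5480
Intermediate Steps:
F(M, v) = 2 + M + v (F(M, v) = 2 + (M + v) = 2 + M + v)
(u(4, F(6, 6)) + 133)*(-40) = (4 + 133)*(-40) = 137*(-40) = -5480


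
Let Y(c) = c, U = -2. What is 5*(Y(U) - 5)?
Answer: -35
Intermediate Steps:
5*(Y(U) - 5) = 5*(-2 - 5) = 5*(-7) = -35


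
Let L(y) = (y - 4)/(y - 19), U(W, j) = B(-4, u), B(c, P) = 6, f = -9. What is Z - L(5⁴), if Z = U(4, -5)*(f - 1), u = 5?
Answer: -12327/202 ≈ -61.025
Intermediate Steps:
U(W, j) = 6
L(y) = (-4 + y)/(-19 + y)
Z = -60 (Z = 6*(-9 - 1) = 6*(-10) = -60)
Z - L(5⁴) = -60 - (-4 + 5⁴)/(-19 + 5⁴) = -60 - (-4 + 625)/(-19 + 625) = -60 - 621/606 = -60 - 1*207/202 = -60 - 207/202 = -12327/202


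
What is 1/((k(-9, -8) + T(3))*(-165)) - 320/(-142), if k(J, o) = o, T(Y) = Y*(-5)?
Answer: 607271/269445 ≈ 2.2538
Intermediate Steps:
T(Y) = -5*Y
1/((k(-9, -8) + T(3))*(-165)) - 320/(-142) = 1/(-8 - 5*3*(-165)) - 320/(-142) = -1/165/(-8 - 15) - 320*(-1/142) = -1/165/(-23) + 160/71 = -1/23*(-1/165) + 160/71 = 1/3795 + 160/71 = 607271/269445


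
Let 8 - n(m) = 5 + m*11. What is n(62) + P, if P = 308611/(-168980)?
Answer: -115046031/168980 ≈ -680.83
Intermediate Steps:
P = -308611/168980 (P = 308611*(-1/168980) = -308611/168980 ≈ -1.8263)
n(m) = 3 - 11*m (n(m) = 8 - (5 + m*11) = 8 - (5 + 11*m) = 8 + (-5 - 11*m) = 3 - 11*m)
n(62) + P = (3 - 11*62) - 308611/168980 = (3 - 682) - 308611/168980 = -679 - 308611/168980 = -115046031/168980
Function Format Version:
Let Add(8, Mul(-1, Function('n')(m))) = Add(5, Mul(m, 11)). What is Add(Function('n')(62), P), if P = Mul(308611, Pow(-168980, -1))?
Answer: Rational(-115046031, 168980) ≈ -680.83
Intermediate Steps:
P = Rational(-308611, 168980) (P = Mul(308611, Rational(-1, 168980)) = Rational(-308611, 168980) ≈ -1.8263)
Function('n')(m) = Add(3, Mul(-11, m)) (Function('n')(m) = Add(8, Mul(-1, Add(5, Mul(m, 11)))) = Add(8, Mul(-1, Add(5, Mul(11, m)))) = Add(8, Add(-5, Mul(-11, m))) = Add(3, Mul(-11, m)))
Add(Function('n')(62), P) = Add(Add(3, Mul(-11, 62)), Rational(-308611, 168980)) = Add(Add(3, -682), Rational(-308611, 168980)) = Add(-679, Rational(-308611, 168980)) = Rational(-115046031, 168980)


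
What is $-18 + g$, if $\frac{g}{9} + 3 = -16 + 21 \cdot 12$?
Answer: $2079$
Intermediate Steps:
$g = 2097$ ($g = -27 + 9 \left(-16 + 21 \cdot 12\right) = -27 + 9 \left(-16 + 252\right) = -27 + 9 \cdot 236 = -27 + 2124 = 2097$)
$-18 + g = -18 + 2097 = 2079$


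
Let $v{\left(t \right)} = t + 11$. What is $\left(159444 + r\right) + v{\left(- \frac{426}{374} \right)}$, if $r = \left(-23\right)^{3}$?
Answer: $\frac{27542643}{187} \approx 1.4729 \cdot 10^{5}$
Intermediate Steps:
$r = -12167$
$v{\left(t \right)} = 11 + t$
$\left(159444 + r\right) + v{\left(- \frac{426}{374} \right)} = \left(159444 - 12167\right) + \left(11 - \frac{426}{374}\right) = 147277 + \left(11 - \frac{213}{187}\right) = 147277 + \frac{1844}{187} = \frac{27542643}{187}$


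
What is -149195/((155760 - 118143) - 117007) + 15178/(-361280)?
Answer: 2634809409/1434100960 ≈ 1.8373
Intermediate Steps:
-149195/((155760 - 118143) - 117007) + 15178/(-361280) = -149195/(37617 - 117007) + 15178*(-1/361280) = -149195/(-79390) - 7589/180640 = -149195*(-1/79390) - 7589/180640 = 29839/15878 - 7589/180640 = 2634809409/1434100960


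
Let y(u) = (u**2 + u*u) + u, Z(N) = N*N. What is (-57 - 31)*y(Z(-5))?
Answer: -112200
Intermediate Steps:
Z(N) = N**2
y(u) = u + 2*u**2 (y(u) = (u**2 + u**2) + u = 2*u**2 + u = u + 2*u**2)
(-57 - 31)*y(Z(-5)) = (-57 - 31)*((-5)**2*(1 + 2*(-5)**2)) = -2200*(1 + 2*25) = -2200*(1 + 50) = -2200*51 = -88*1275 = -112200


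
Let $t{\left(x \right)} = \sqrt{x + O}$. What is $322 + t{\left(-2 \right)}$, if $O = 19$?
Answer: $322 + \sqrt{17} \approx 326.12$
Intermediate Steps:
$t{\left(x \right)} = \sqrt{19 + x}$ ($t{\left(x \right)} = \sqrt{x + 19} = \sqrt{19 + x}$)
$322 + t{\left(-2 \right)} = 322 + \sqrt{19 - 2} = 322 + \sqrt{17}$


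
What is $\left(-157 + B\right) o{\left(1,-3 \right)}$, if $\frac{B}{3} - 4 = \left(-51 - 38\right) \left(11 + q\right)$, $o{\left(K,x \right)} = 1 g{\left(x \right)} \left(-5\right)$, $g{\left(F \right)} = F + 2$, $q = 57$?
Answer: $-91505$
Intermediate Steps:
$g{\left(F \right)} = 2 + F$
$o{\left(K,x \right)} = -10 - 5 x$ ($o{\left(K,x \right)} = 1 \left(2 + x\right) \left(-5\right) = \left(2 + x\right) \left(-5\right) = -10 - 5 x$)
$B = -18144$ ($B = 12 + 3 \left(-51 - 38\right) \left(11 + 57\right) = 12 + 3 \left(\left(-89\right) 68\right) = 12 + 3 \left(-6052\right) = 12 - 18156 = -18144$)
$\left(-157 + B\right) o{\left(1,-3 \right)} = \left(-157 - 18144\right) \left(-10 - -15\right) = - 18301 \left(-10 + 15\right) = \left(-18301\right) 5 = -91505$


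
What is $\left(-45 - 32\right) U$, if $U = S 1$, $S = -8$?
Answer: $616$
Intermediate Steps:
$U = -8$ ($U = \left(-8\right) 1 = -8$)
$\left(-45 - 32\right) U = \left(-45 - 32\right) \left(-8\right) = \left(-77\right) \left(-8\right) = 616$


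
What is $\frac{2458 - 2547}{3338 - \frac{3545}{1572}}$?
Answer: $- \frac{1572}{58919} \approx -0.026681$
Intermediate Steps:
$\frac{2458 - 2547}{3338 - \frac{3545}{1572}} = - \frac{89}{3338 - \frac{3545}{1572}} = - \frac{89}{\frac{5243791}{1572}} = \left(-89\right) \frac{1572}{5243791} = - \frac{1572}{58919}$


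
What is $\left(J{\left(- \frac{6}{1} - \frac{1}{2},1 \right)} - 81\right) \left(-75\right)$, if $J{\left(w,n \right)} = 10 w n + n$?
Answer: $10875$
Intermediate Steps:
$J{\left(w,n \right)} = n + 10 n w$ ($J{\left(w,n \right)} = 10 n w + n = n + 10 n w$)
$\left(J{\left(- \frac{6}{1} - \frac{1}{2},1 \right)} - 81\right) \left(-75\right) = \left(1 \left(1 + 10 \left(- \frac{6}{1} - \frac{1}{2}\right)\right) - 81\right) \left(-75\right) = \left(1 \left(1 + 10 \left(\left(-6\right) 1 - \frac{1}{2}\right)\right) - 81\right) \left(-75\right) = \left(1 \left(1 + 10 \left(-6 - \frac{1}{2}\right)\right) - 81\right) \left(-75\right) = \left(1 \left(1 + 10 \left(- \frac{13}{2}\right)\right) - 81\right) \left(-75\right) = \left(1 \left(1 - 65\right) - 81\right) \left(-75\right) = \left(1 \left(-64\right) - 81\right) \left(-75\right) = \left(-64 - 81\right) \left(-75\right) = \left(-145\right) \left(-75\right) = 10875$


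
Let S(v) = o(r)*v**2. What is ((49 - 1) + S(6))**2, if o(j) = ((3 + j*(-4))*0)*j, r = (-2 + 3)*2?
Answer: 2304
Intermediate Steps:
r = 2 (r = 1*2 = 2)
o(j) = 0 (o(j) = ((3 - 4*j)*0)*j = 0*j = 0)
S(v) = 0 (S(v) = 0*v**2 = 0)
((49 - 1) + S(6))**2 = ((49 - 1) + 0)**2 = (48 + 0)**2 = 48**2 = 2304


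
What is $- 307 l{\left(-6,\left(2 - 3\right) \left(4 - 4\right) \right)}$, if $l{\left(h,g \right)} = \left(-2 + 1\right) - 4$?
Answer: $1535$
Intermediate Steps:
$l{\left(h,g \right)} = -5$ ($l{\left(h,g \right)} = -1 - 4 = -5$)
$- 307 l{\left(-6,\left(2 - 3\right) \left(4 - 4\right) \right)} = \left(-307\right) \left(-5\right) = 1535$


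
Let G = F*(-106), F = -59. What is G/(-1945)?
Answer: -6254/1945 ≈ -3.2154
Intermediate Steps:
G = 6254 (G = -59*(-106) = 6254)
G/(-1945) = 6254/(-1945) = 6254*(-1/1945) = -6254/1945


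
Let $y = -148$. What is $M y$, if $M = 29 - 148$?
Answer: $17612$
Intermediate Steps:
$M = -119$
$M y = \left(-119\right) \left(-148\right) = 17612$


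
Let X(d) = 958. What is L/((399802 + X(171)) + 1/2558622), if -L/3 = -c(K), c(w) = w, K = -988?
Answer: -7583755608/1025393352721 ≈ -0.0073959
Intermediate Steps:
L = -2964 (L = -(-3)*(-988) = -3*988 = -2964)
L/((399802 + X(171)) + 1/2558622) = -2964/((399802 + 958) + 1/2558622) = -2964/(400760 + 1/2558622) = -2964/1025393352721/2558622 = -2964*2558622/1025393352721 = -7583755608/1025393352721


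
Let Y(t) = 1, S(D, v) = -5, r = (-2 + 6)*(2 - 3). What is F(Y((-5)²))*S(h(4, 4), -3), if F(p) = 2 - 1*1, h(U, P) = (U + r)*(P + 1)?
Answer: -5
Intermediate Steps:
r = -4 (r = 4*(-1) = -4)
h(U, P) = (1 + P)*(-4 + U) (h(U, P) = (U - 4)*(P + 1) = (-4 + U)*(1 + P) = (1 + P)*(-4 + U))
F(p) = 1 (F(p) = 2 - 1 = 1)
F(Y((-5)²))*S(h(4, 4), -3) = 1*(-5) = -5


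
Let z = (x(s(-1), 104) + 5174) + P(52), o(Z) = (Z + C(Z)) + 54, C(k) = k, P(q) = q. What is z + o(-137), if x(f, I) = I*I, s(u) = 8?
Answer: 15822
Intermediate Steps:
x(f, I) = I²
o(Z) = 54 + 2*Z (o(Z) = (Z + Z) + 54 = 2*Z + 54 = 54 + 2*Z)
z = 16042 (z = (104² + 5174) + 52 = (10816 + 5174) + 52 = 15990 + 52 = 16042)
z + o(-137) = 16042 + (54 + 2*(-137)) = 16042 + (54 - 274) = 16042 - 220 = 15822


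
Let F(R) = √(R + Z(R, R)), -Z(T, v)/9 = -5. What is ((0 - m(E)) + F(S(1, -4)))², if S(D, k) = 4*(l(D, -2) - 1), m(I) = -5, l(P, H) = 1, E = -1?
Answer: 70 + 30*√5 ≈ 137.08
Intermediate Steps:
Z(T, v) = 45 (Z(T, v) = -9*(-5) = 45)
S(D, k) = 0 (S(D, k) = 4*(1 - 1) = 4*0 = 0)
F(R) = √(45 + R) (F(R) = √(R + 45) = √(45 + R))
((0 - m(E)) + F(S(1, -4)))² = ((0 - 1*(-5)) + √(45 + 0))² = ((0 + 5) + √45)² = (5 + 3*√5)²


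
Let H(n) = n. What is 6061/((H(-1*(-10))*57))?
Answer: 319/30 ≈ 10.633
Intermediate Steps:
6061/((H(-1*(-10))*57)) = 6061/((-1*(-10)*57)) = 6061/((10*57)) = 6061/570 = 6061*(1/570) = 319/30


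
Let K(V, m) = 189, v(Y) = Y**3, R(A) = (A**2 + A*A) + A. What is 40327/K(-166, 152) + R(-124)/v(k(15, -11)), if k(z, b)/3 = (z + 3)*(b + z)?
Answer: 537578089/2519424 ≈ 213.37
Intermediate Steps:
R(A) = A + 2*A**2 (R(A) = (A**2 + A**2) + A = 2*A**2 + A = A + 2*A**2)
k(z, b) = 3*(3 + z)*(b + z) (k(z, b) = 3*((z + 3)*(b + z)) = 3*((3 + z)*(b + z)) = 3*(3 + z)*(b + z))
40327/K(-166, 152) + R(-124)/v(k(15, -11)) = 40327/189 + (-124*(1 + 2*(-124)))/((3*15**2 + 9*(-11) + 9*15 + 3*(-11)*15)**3) = 40327*(1/189) + (-124*(1 - 248))/((3*225 - 99 + 135 - 495)**3) = 5761/27 + (-124*(-247))/((675 - 99 + 135 - 495)**3) = 5761/27 + 30628/(216**3) = 5761/27 + 30628/10077696 = 5761/27 + 30628*(1/10077696) = 5761/27 + 7657/2519424 = 537578089/2519424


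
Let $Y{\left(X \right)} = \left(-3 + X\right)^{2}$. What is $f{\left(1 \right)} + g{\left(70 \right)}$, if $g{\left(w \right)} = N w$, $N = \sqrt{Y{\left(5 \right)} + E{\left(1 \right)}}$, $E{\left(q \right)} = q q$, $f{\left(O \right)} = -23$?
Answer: $-23 + 70 \sqrt{5} \approx 133.52$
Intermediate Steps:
$E{\left(q \right)} = q^{2}$
$N = \sqrt{5}$ ($N = \sqrt{\left(-3 + 5\right)^{2} + 1^{2}} = \sqrt{2^{2} + 1} = \sqrt{4 + 1} = \sqrt{5} \approx 2.2361$)
$g{\left(w \right)} = w \sqrt{5}$ ($g{\left(w \right)} = \sqrt{5} w = w \sqrt{5}$)
$f{\left(1 \right)} + g{\left(70 \right)} = -23 + 70 \sqrt{5}$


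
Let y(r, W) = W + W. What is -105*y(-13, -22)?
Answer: 4620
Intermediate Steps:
y(r, W) = 2*W
-105*y(-13, -22) = -210*(-22) = -105*(-44) = 4620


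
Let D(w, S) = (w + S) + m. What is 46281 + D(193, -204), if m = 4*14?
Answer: 46326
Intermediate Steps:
m = 56
D(w, S) = 56 + S + w (D(w, S) = (w + S) + 56 = (S + w) + 56 = 56 + S + w)
46281 + D(193, -204) = 46281 + (56 - 204 + 193) = 46281 + 45 = 46326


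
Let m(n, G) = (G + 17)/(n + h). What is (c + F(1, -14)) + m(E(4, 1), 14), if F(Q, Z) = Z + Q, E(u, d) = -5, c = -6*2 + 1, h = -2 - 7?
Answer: -367/14 ≈ -26.214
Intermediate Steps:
h = -9
c = -11 (c = -12 + 1 = -11)
F(Q, Z) = Q + Z
m(n, G) = (17 + G)/(-9 + n) (m(n, G) = (G + 17)/(n - 9) = (17 + G)/(-9 + n))
(c + F(1, -14)) + m(E(4, 1), 14) = (-11 + (1 - 14)) + (17 + 14)/(-9 - 5) = (-11 - 13) + 31/(-14) = -24 - 1/14*31 = -24 - 31/14 = -367/14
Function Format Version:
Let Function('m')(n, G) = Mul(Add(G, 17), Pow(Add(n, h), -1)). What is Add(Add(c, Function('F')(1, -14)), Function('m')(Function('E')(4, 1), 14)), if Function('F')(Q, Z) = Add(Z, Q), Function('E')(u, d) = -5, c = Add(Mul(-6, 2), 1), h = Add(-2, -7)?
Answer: Rational(-367, 14) ≈ -26.214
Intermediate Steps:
h = -9
c = -11 (c = Add(-12, 1) = -11)
Function('F')(Q, Z) = Add(Q, Z)
Function('m')(n, G) = Mul(Pow(Add(-9, n), -1), Add(17, G)) (Function('m')(n, G) = Mul(Add(G, 17), Pow(Add(n, -9), -1)) = Mul(Add(17, G), Pow(Add(-9, n), -1)) = Mul(Pow(Add(-9, n), -1), Add(17, G)))
Add(Add(c, Function('F')(1, -14)), Function('m')(Function('E')(4, 1), 14)) = Add(Add(-11, Add(1, -14)), Mul(Pow(Add(-9, -5), -1), Add(17, 14))) = Add(Add(-11, -13), Mul(Pow(-14, -1), 31)) = Add(-24, Mul(Rational(-1, 14), 31)) = Add(-24, Rational(-31, 14)) = Rational(-367, 14)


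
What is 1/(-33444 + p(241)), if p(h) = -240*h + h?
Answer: -1/91043 ≈ -1.0984e-5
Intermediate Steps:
p(h) = -239*h
1/(-33444 + p(241)) = 1/(-33444 - 239*241) = 1/(-33444 - 57599) = 1/(-91043) = -1/91043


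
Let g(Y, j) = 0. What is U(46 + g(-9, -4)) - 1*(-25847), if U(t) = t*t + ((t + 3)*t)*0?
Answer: 27963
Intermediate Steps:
U(t) = t² (U(t) = t² + ((3 + t)*t)*0 = t² + (t*(3 + t))*0 = t² + 0 = t²)
U(46 + g(-9, -4)) - 1*(-25847) = (46 + 0)² - 1*(-25847) = 46² + 25847 = 2116 + 25847 = 27963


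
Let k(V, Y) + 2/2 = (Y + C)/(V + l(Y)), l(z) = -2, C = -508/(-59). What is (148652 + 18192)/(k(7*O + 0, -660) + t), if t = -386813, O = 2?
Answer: -14765694/34237843 ≈ -0.43127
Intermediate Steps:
C = 508/59 (C = -508*(-1/59) = 508/59 ≈ 8.6102)
k(V, Y) = -1 + (508/59 + Y)/(-2 + V) (k(V, Y) = -1 + (Y + 508/59)/(V - 2) = -1 + (508/59 + Y)/(-2 + V))
(148652 + 18192)/(k(7*O + 0, -660) + t) = (148652 + 18192)/((626/59 - 660 - (7*2 + 0))/(-2 + (7*2 + 0)) - 386813) = 166844/((626/59 - 660 - (14 + 0))/(-2 + (14 + 0)) - 386813) = 166844/((626/59 - 660 - 1*14)/(-2 + 14) - 386813) = 166844/((626/59 - 660 - 14)/12 - 386813) = 166844/((1/12)*(-39140/59) - 386813) = 166844/(-9785/177 - 386813) = 166844/(-68475686/177) = 166844*(-177/68475686) = -14765694/34237843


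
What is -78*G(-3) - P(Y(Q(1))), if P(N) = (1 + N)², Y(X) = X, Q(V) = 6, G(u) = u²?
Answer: -751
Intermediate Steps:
-78*G(-3) - P(Y(Q(1))) = -78*(-3)² - (1 + 6)² = -78*9 - 1*7² = -702 - 1*49 = -702 - 49 = -751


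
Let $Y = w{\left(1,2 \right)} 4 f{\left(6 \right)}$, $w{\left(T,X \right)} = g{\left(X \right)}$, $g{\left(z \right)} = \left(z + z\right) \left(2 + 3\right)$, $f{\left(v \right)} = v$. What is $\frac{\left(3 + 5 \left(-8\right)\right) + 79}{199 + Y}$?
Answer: $\frac{6}{97} \approx 0.061856$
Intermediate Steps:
$g{\left(z \right)} = 10 z$ ($g{\left(z \right)} = 2 z 5 = 10 z$)
$w{\left(T,X \right)} = 10 X$
$Y = 480$ ($Y = 10 \cdot 2 \cdot 4 \cdot 6 = 20 \cdot 4 \cdot 6 = 80 \cdot 6 = 480$)
$\frac{\left(3 + 5 \left(-8\right)\right) + 79}{199 + Y} = \frac{\left(3 + 5 \left(-8\right)\right) + 79}{199 + 480} = \frac{\left(3 - 40\right) + 79}{679} = \left(-37 + 79\right) \frac{1}{679} = 42 \cdot \frac{1}{679} = \frac{6}{97}$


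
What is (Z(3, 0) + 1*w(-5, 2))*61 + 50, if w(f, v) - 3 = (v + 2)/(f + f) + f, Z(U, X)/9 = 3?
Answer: 7753/5 ≈ 1550.6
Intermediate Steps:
Z(U, X) = 27 (Z(U, X) = 9*3 = 27)
w(f, v) = 3 + f + (2 + v)/(2*f) (w(f, v) = 3 + ((v + 2)/(f + f) + f) = 3 + ((2 + v)/((2*f)) + f) = 3 + ((2 + v)*(1/(2*f)) + f) = 3 + ((2 + v)/(2*f) + f) = 3 + (f + (2 + v)/(2*f)) = 3 + f + (2 + v)/(2*f))
(Z(3, 0) + 1*w(-5, 2))*61 + 50 = (27 + 1*((1 + (½)*2 - 5*(3 - 5))/(-5)))*61 + 50 = (27 + 1*(-(1 + 1 - 5*(-2))/5))*61 + 50 = (27 + 1*(-(1 + 1 + 10)/5))*61 + 50 = (27 + 1*(-⅕*12))*61 + 50 = (27 + 1*(-12/5))*61 + 50 = (27 - 12/5)*61 + 50 = (123/5)*61 + 50 = 7503/5 + 50 = 7753/5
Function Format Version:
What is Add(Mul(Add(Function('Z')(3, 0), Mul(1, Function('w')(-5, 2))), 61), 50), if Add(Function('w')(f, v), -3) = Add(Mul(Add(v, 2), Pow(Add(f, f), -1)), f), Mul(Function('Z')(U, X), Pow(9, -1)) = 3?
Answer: Rational(7753, 5) ≈ 1550.6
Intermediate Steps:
Function('Z')(U, X) = 27 (Function('Z')(U, X) = Mul(9, 3) = 27)
Function('w')(f, v) = Add(3, f, Mul(Rational(1, 2), Pow(f, -1), Add(2, v))) (Function('w')(f, v) = Add(3, Add(Mul(Add(v, 2), Pow(Add(f, f), -1)), f)) = Add(3, Add(Mul(Add(2, v), Pow(Mul(2, f), -1)), f)) = Add(3, Add(Mul(Add(2, v), Mul(Rational(1, 2), Pow(f, -1))), f)) = Add(3, Add(Mul(Rational(1, 2), Pow(f, -1), Add(2, v)), f)) = Add(3, Add(f, Mul(Rational(1, 2), Pow(f, -1), Add(2, v)))) = Add(3, f, Mul(Rational(1, 2), Pow(f, -1), Add(2, v))))
Add(Mul(Add(Function('Z')(3, 0), Mul(1, Function('w')(-5, 2))), 61), 50) = Add(Mul(Add(27, Mul(1, Mul(Pow(-5, -1), Add(1, Mul(Rational(1, 2), 2), Mul(-5, Add(3, -5)))))), 61), 50) = Add(Mul(Add(27, Mul(1, Mul(Rational(-1, 5), Add(1, 1, Mul(-5, -2))))), 61), 50) = Add(Mul(Add(27, Mul(1, Mul(Rational(-1, 5), Add(1, 1, 10)))), 61), 50) = Add(Mul(Add(27, Mul(1, Mul(Rational(-1, 5), 12))), 61), 50) = Add(Mul(Add(27, Mul(1, Rational(-12, 5))), 61), 50) = Add(Mul(Add(27, Rational(-12, 5)), 61), 50) = Add(Mul(Rational(123, 5), 61), 50) = Add(Rational(7503, 5), 50) = Rational(7753, 5)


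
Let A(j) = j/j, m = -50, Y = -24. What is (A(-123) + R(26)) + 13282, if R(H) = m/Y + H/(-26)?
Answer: 159409/12 ≈ 13284.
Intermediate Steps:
A(j) = 1
R(H) = 25/12 - H/26 (R(H) = -50/(-24) + H/(-26) = -50*(-1/24) + H*(-1/26) = 25/12 - H/26)
(A(-123) + R(26)) + 13282 = (1 + (25/12 - 1/26*26)) + 13282 = (1 + (25/12 - 1)) + 13282 = (1 + 13/12) + 13282 = 25/12 + 13282 = 159409/12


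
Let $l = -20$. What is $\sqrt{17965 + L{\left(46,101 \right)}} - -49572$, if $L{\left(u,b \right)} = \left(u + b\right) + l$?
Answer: $49572 + 2 \sqrt{4523} \approx 49707.0$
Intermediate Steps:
$L{\left(u,b \right)} = -20 + b + u$ ($L{\left(u,b \right)} = \left(u + b\right) - 20 = \left(b + u\right) - 20 = -20 + b + u$)
$\sqrt{17965 + L{\left(46,101 \right)}} - -49572 = \sqrt{17965 + \left(-20 + 101 + 46\right)} - -49572 = \sqrt{17965 + 127} + 49572 = \sqrt{18092} + 49572 = 2 \sqrt{4523} + 49572 = 49572 + 2 \sqrt{4523}$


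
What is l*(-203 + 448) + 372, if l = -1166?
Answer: -285298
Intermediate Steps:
l*(-203 + 448) + 372 = -1166*(-203 + 448) + 372 = -1166*245 + 372 = -285670 + 372 = -285298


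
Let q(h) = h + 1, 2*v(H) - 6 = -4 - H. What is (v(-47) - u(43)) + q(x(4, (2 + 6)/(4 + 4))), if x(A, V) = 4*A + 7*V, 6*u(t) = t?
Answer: 124/3 ≈ 41.333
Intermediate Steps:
v(H) = 1 - H/2 (v(H) = 3 + (-4 - H)/2 = 3 + (-2 - H/2) = 1 - H/2)
u(t) = t/6
q(h) = 1 + h
(v(-47) - u(43)) + q(x(4, (2 + 6)/(4 + 4))) = ((1 - ½*(-47)) - 43/6) + (1 + (4*4 + 7*((2 + 6)/(4 + 4)))) = ((1 + 47/2) - 1*43/6) + (1 + (16 + 7*(8/8))) = (49/2 - 43/6) + (1 + (16 + 7*(8*(⅛)))) = 52/3 + (1 + (16 + 7*1)) = 52/3 + (1 + (16 + 7)) = 52/3 + (1 + 23) = 52/3 + 24 = 124/3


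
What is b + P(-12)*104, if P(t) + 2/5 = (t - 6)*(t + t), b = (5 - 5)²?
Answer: 224432/5 ≈ 44886.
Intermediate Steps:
b = 0 (b = 0² = 0)
P(t) = -⅖ + 2*t*(-6 + t) (P(t) = -⅖ + (t - 6)*(t + t) = -⅖ + (-6 + t)*(2*t) = -⅖ + 2*t*(-6 + t))
b + P(-12)*104 = 0 + (-⅖ - 12*(-12) + 2*(-12)²)*104 = 0 + (-⅖ + 144 + 2*144)*104 = 0 + (-⅖ + 144 + 288)*104 = 0 + (2158/5)*104 = 0 + 224432/5 = 224432/5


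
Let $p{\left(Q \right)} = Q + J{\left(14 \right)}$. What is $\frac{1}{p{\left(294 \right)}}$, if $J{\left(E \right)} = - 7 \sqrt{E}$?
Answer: $\frac{3}{875} + \frac{\sqrt{14}}{12250} \approx 0.003734$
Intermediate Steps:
$p{\left(Q \right)} = Q - 7 \sqrt{14}$
$\frac{1}{p{\left(294 \right)}} = \frac{1}{294 - 7 \sqrt{14}}$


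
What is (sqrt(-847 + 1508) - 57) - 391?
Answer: -448 + sqrt(661) ≈ -422.29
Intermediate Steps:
(sqrt(-847 + 1508) - 57) - 391 = (sqrt(661) - 57) - 391 = (-57 + sqrt(661)) - 391 = -448 + sqrt(661)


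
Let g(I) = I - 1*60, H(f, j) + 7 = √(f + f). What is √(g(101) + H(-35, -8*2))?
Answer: √(34 + I*√70) ≈ 5.8743 + 0.71214*I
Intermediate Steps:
H(f, j) = -7 + √2*√f (H(f, j) = -7 + √(f + f) = -7 + √(2*f) = -7 + √2*√f)
g(I) = -60 + I (g(I) = I - 60 = -60 + I)
√(g(101) + H(-35, -8*2)) = √((-60 + 101) + (-7 + √2*√(-35))) = √(41 + (-7 + √2*(I*√35))) = √(41 + (-7 + I*√70)) = √(34 + I*√70)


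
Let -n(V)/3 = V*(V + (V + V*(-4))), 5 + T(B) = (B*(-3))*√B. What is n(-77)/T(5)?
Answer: 1617/10 - 4851*√5/10 ≈ -923.02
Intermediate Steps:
T(B) = -5 - 3*B^(3/2) (T(B) = -5 + (B*(-3))*√B = -5 + (-3*B)*√B = -5 - 3*B^(3/2))
n(V) = 6*V² (n(V) = -3*V*(V + (V + V*(-4))) = -3*V*(V + (V - 4*V)) = -3*V*(V - 3*V) = -3*V*(-2*V) = -(-6)*V² = 6*V²)
n(-77)/T(5) = (6*(-77)²)/(-5 - 15*√5) = (6*5929)/(-5 - 15*√5) = 35574/(-5 - 15*√5)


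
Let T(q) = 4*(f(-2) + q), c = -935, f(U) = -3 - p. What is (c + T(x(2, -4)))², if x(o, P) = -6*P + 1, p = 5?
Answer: 751689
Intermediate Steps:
x(o, P) = 1 - 6*P
f(U) = -8 (f(U) = -3 - 1*5 = -3 - 5 = -8)
T(q) = -32 + 4*q (T(q) = 4*(-8 + q) = -32 + 4*q)
(c + T(x(2, -4)))² = (-935 + (-32 + 4*(1 - 6*(-4))))² = (-935 + (-32 + 4*(1 + 24)))² = (-935 + (-32 + 4*25))² = (-935 + (-32 + 100))² = (-935 + 68)² = (-867)² = 751689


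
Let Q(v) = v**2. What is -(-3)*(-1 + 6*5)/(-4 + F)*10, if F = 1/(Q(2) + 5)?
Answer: -1566/7 ≈ -223.71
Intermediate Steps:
F = 1/9 (F = 1/(2**2 + 5) = 1/(4 + 5) = 1/9 ≈ 0.11111)
-(-3)*(-1 + 6*5)/(-4 + F)*10 = -(-3)*(-1 + 6*5)/(-4 + 1/9)*10 = -(-3)*(-1 + 30)/(-35/9)*10 = -(-3)*29*(-9/35)*10 = -(-3)*(-261)/35*10 = -1*783/35*10 = -783/35*10 = -1566/7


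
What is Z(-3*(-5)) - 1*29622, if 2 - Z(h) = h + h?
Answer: -29650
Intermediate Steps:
Z(h) = 2 - 2*h (Z(h) = 2 - (h + h) = 2 - 2*h)
Z(-3*(-5)) - 1*29622 = (2 - (-6)*(-5)) - 1*29622 = (2 - 2*15) - 29622 = (2 - 30) - 29622 = -28 - 29622 = -29650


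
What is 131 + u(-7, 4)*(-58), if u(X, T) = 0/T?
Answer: 131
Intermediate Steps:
u(X, T) = 0
131 + u(-7, 4)*(-58) = 131 + 0*(-58) = 131 + 0 = 131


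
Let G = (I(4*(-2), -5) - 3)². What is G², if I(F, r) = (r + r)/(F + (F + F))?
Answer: 923521/20736 ≈ 44.537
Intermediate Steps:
I(F, r) = 2*r/(3*F) (I(F, r) = (2*r)/(F + 2*F) = (2*r)/((3*F)) = (2*r)*(1/(3*F)) = 2*r/(3*F))
G = 961/144 (G = ((⅔)*(-5)/(4*(-2)) - 3)² = ((⅔)*(-5)/(-8) - 3)² = ((⅔)*(-5)*(-⅛) - 3)² = (5/12 - 3)² = (-31/12)² = 961/144 ≈ 6.6736)
G² = (961/144)² = 923521/20736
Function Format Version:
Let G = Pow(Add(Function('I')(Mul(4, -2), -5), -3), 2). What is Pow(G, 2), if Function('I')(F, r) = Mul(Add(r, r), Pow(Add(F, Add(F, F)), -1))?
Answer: Rational(923521, 20736) ≈ 44.537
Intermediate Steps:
Function('I')(F, r) = Mul(Rational(2, 3), r, Pow(F, -1)) (Function('I')(F, r) = Mul(Mul(2, r), Pow(Add(F, Mul(2, F)), -1)) = Mul(Mul(2, r), Pow(Mul(3, F), -1)) = Mul(Mul(2, r), Mul(Rational(1, 3), Pow(F, -1))) = Mul(Rational(2, 3), r, Pow(F, -1)))
G = Rational(961, 144) (G = Pow(Add(Mul(Rational(2, 3), -5, Pow(Mul(4, -2), -1)), -3), 2) = Pow(Add(Mul(Rational(2, 3), -5, Pow(-8, -1)), -3), 2) = Pow(Add(Mul(Rational(2, 3), -5, Rational(-1, 8)), -3), 2) = Pow(Add(Rational(5, 12), -3), 2) = Pow(Rational(-31, 12), 2) = Rational(961, 144) ≈ 6.6736)
Pow(G, 2) = Pow(Rational(961, 144), 2) = Rational(923521, 20736)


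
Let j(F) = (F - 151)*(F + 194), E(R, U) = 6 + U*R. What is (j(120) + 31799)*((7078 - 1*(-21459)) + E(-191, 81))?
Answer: 288433680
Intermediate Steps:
E(R, U) = 6 + R*U
j(F) = (-151 + F)*(194 + F)
(j(120) + 31799)*((7078 - 1*(-21459)) + E(-191, 81)) = ((-29294 + 120² + 43*120) + 31799)*((7078 - 1*(-21459)) + (6 - 191*81)) = ((-29294 + 14400 + 5160) + 31799)*((7078 + 21459) + (6 - 15471)) = (-9734 + 31799)*(28537 - 15465) = 22065*13072 = 288433680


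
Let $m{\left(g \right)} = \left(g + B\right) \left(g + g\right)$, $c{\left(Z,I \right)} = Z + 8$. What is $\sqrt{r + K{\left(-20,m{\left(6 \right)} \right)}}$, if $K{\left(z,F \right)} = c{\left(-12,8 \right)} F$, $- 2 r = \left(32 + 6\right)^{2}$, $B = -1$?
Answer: $i \sqrt{962} \approx 31.016 i$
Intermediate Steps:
$c{\left(Z,I \right)} = 8 + Z$
$m{\left(g \right)} = 2 g \left(-1 + g\right)$ ($m{\left(g \right)} = \left(g - 1\right) \left(g + g\right) = \left(-1 + g\right) 2 g = 2 g \left(-1 + g\right)$)
$r = -722$ ($r = - \frac{\left(32 + 6\right)^{2}}{2} = - \frac{38^{2}}{2} = \left(- \frac{1}{2}\right) 1444 = -722$)
$K{\left(z,F \right)} = - 4 F$ ($K{\left(z,F \right)} = \left(8 - 12\right) F = - 4 F$)
$\sqrt{r + K{\left(-20,m{\left(6 \right)} \right)}} = \sqrt{-722 - 4 \cdot 2 \cdot 6 \left(-1 + 6\right)} = \sqrt{-722 - 4 \cdot 2 \cdot 6 \cdot 5} = \sqrt{-722 - 240} = \sqrt{-962} = i \sqrt{962}$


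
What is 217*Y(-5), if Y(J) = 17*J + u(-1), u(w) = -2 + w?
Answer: -19096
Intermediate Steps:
Y(J) = -3 + 17*J (Y(J) = 17*J + (-2 - 1) = 17*J - 3 = -3 + 17*J)
217*Y(-5) = 217*(-3 + 17*(-5)) = 217*(-3 - 85) = 217*(-88) = -19096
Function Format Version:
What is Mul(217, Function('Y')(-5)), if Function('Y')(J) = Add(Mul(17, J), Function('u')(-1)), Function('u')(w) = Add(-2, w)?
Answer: -19096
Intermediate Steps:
Function('Y')(J) = Add(-3, Mul(17, J)) (Function('Y')(J) = Add(Mul(17, J), Add(-2, -1)) = Add(Mul(17, J), -3) = Add(-3, Mul(17, J)))
Mul(217, Function('Y')(-5)) = Mul(217, Add(-3, Mul(17, -5))) = Mul(217, Add(-3, -85)) = Mul(217, -88) = -19096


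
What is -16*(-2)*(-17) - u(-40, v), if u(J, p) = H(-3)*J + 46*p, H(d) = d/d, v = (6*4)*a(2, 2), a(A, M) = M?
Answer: -2712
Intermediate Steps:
v = 48 (v = (6*4)*2 = 24*2 = 48)
H(d) = 1
u(J, p) = J + 46*p (u(J, p) = 1*J + 46*p = J + 46*p)
-16*(-2)*(-17) - u(-40, v) = -16*(-2)*(-17) - (-40 + 46*48) = 32*(-17) - (-40 + 2208) = -544 - 1*2168 = -544 - 2168 = -2712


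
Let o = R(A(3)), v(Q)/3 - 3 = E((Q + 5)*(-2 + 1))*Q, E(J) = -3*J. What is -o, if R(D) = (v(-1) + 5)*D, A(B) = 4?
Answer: 88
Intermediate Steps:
v(Q) = 9 + 3*Q*(15 + 3*Q) (v(Q) = 9 + 3*((-3*(Q + 5)*(-2 + 1))*Q) = 9 + 3*((-3*(5 + Q)*(-1))*Q) = 9 + 3*((-3*(-5 - Q))*Q) = 9 + 3*((15 + 3*Q)*Q) = 9 + 3*(Q*(15 + 3*Q)) = 9 + 3*Q*(15 + 3*Q))
R(D) = -22*D (R(D) = ((9 + 9*(-1)*(5 - 1)) + 5)*D = ((9 + 9*(-1)*4) + 5)*D = ((9 - 36) + 5)*D = (-27 + 5)*D = -22*D)
o = -88 (o = -22*4 = -88)
-o = -1*(-88) = 88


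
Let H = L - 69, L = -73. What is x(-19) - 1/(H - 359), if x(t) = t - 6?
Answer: -12524/501 ≈ -24.998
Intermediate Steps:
H = -142 (H = -73 - 69 = -142)
x(t) = -6 + t
x(-19) - 1/(H - 359) = (-6 - 19) - 1/(-142 - 359) = -25 - 1/(-501) = -25 - 1*(-1/501) = -25 + 1/501 = -12524/501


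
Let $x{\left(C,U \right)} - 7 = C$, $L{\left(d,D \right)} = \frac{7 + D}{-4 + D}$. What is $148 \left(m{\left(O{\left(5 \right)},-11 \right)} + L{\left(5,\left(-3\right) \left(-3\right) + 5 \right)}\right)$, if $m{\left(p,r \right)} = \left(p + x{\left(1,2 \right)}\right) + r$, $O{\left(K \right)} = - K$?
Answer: $- \frac{4366}{5} \approx -873.2$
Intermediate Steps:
$L{\left(d,D \right)} = \frac{7 + D}{-4 + D}$
$x{\left(C,U \right)} = 7 + C$
$m{\left(p,r \right)} = 8 + p + r$ ($m{\left(p,r \right)} = \left(p + \left(7 + 1\right)\right) + r = \left(p + 8\right) + r = \left(8 + p\right) + r = 8 + p + r$)
$148 \left(m{\left(O{\left(5 \right)},-11 \right)} + L{\left(5,\left(-3\right) \left(-3\right) + 5 \right)}\right) = 148 \left(\left(8 - 5 - 11\right) + \frac{7 + \left(\left(-3\right) \left(-3\right) + 5\right)}{-4 + \left(\left(-3\right) \left(-3\right) + 5\right)}\right) = 148 \left(\left(8 - 5 - 11\right) + \frac{7 + \left(9 + 5\right)}{-4 + \left(9 + 5\right)}\right) = 148 \left(-8 + \frac{7 + 14}{-4 + 14}\right) = 148 \left(-8 + \frac{1}{10} \cdot 21\right) = 148 \left(-8 + \frac{21}{10}\right) = 148 \left(- \frac{59}{10}\right) = - \frac{4366}{5}$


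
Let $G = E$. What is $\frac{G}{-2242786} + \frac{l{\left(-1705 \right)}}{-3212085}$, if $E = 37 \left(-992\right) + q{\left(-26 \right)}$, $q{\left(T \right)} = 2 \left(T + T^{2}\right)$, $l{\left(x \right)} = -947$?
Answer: $\frac{57922287841}{3602009634405} \approx 0.016081$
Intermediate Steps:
$q{\left(T \right)} = 2 T + 2 T^{2}$
$E = -35404$ ($E = 37 \left(-992\right) + 2 \left(-26\right) \left(1 - 26\right) = -36704 + 2 \left(-26\right) \left(-25\right) = -36704 + 1300 = -35404$)
$G = -35404$
$\frac{G}{-2242786} + \frac{l{\left(-1705 \right)}}{-3212085} = - \frac{35404}{-2242786} - \frac{947}{-3212085} = \left(-35404\right) \left(- \frac{1}{2242786}\right) - - \frac{947}{3212085} = \frac{17702}{1121393} + \frac{947}{3212085} = \frac{57922287841}{3602009634405}$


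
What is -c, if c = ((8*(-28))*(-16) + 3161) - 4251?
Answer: -2494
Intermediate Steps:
c = 2494 (c = (-224*(-16) + 3161) - 4251 = (3584 + 3161) - 4251 = 6745 - 4251 = 2494)
-c = -1*2494 = -2494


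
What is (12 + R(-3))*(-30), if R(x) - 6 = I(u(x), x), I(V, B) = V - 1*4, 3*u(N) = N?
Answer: -390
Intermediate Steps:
u(N) = N/3
I(V, B) = -4 + V (I(V, B) = V - 4 = -4 + V)
R(x) = 2 + x/3 (R(x) = 6 + (-4 + x/3) = 2 + x/3)
(12 + R(-3))*(-30) = (12 + (2 + (⅓)*(-3)))*(-30) = (12 + (2 - 1))*(-30) = (12 + 1)*(-30) = 13*(-30) = -390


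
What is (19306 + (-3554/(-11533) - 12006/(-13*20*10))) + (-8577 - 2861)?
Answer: 118037989999/14992900 ≈ 7872.9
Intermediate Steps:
(19306 + (-3554/(-11533) - 12006/(-13*20*10))) + (-8577 - 2861) = (19306 + (-3554*(-1/11533) - 12006/((-260*10)))) - 11438 = (19306 + (3554/11533 - 12006/(-2600))) - 11438 = (19306 + (3554/11533 - 12006*(-1/2600))) - 11438 = (19306 + (3554/11533 + 6003/1300)) - 11438 = (19306 + 73852799/14992900) - 11438 = 289526780199/14992900 - 11438 = 118037989999/14992900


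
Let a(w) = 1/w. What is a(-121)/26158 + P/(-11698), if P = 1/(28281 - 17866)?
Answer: -31249947/96405276760265 ≈ -3.2415e-7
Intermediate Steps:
P = 1/10415 ≈ 9.6015e-5
a(-121)/26158 + P/(-11698) = 1/(-121*26158) + (1/10415)/(-11698) = -1/121*1/26158 + (1/10415)*(-1/11698) = -1/3165118 - 1/121834670 = -31249947/96405276760265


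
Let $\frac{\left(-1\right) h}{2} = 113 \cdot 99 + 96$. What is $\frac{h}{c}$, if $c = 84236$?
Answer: $- \frac{11283}{42118} \approx -0.26789$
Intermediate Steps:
$h = -22566$ ($h = - 2 \left(113 \cdot 99 + 96\right) = - 2 \left(11187 + 96\right) = \left(-2\right) 11283 = -22566$)
$\frac{h}{c} = - \frac{22566}{84236} = \left(-22566\right) \frac{1}{84236} = - \frac{11283}{42118}$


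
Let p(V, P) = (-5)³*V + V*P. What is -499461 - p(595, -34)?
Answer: -404856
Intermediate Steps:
p(V, P) = -125*V + P*V
-499461 - p(595, -34) = -499461 - 595*(-125 - 34) = -499461 - 595*(-159) = -499461 - 1*(-94605) = -499461 + 94605 = -404856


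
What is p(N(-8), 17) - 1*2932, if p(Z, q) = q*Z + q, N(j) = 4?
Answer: -2847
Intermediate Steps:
p(Z, q) = q + Z*q (p(Z, q) = Z*q + q = q + Z*q)
p(N(-8), 17) - 1*2932 = 17*(1 + 4) - 1*2932 = 17*5 - 2932 = 85 - 2932 = -2847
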